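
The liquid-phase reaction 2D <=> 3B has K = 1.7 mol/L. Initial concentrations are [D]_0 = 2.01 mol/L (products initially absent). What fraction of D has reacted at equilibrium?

Let X = conversion of D; extent ξ = 2.01X/2 mol/L.
Concentrations: [D] = 2.01 − 2.01X; [B] = 3.01X.
K = [B]^3 / ([D]^2).
Solving K = 1.7 for X ∈ (0,1): X = 0.432.

X = 0.432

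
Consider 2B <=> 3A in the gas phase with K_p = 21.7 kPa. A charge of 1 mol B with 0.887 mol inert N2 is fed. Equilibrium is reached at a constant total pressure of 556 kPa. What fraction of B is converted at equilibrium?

Let X = conversion of B (basis 1 mol B); extent of reaction ξ = 0.5X.
Mole table: n_B = 1 − X; n_A = 1.5X; n_I = 0.887 (inert).
Summing: n_T = 1.89 + 0.5X.
y_i = n_i/n_T, p_i = y_i·P. K_p = p_A^3 / (p_B^2).
This yields a degree-3 equation in X; solving on (0,1), X = 0.238.

X = 0.238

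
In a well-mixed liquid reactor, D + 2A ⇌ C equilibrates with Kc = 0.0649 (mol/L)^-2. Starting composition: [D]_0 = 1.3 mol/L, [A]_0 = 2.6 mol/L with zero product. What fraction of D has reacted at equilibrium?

Let X = conversion of D; extent ξ = 1.3·X mol/L.
Concentrations: [D] = 1.3 − 1.3X; [A] = 2.6 − 2.6X; [C] = 1.3X.
Kc = [C] / ([D] [A]^2).
This equals 0.0649 at X = 0.213 (the root in 0 < X < 1).

X = 0.213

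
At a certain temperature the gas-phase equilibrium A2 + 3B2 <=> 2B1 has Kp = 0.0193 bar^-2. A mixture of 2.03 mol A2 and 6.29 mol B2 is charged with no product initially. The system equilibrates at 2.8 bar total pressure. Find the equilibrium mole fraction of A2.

y_A2 = 0.218

Basis: 2.03 mol A2 initially; let X = conversion of A2. Extent ξ = 2.03X.
Mole table: n_A2 = 2.03 − 2.03X; n_B2 = 6.29 − 6.09X; n_B1 = 4.06X.
n_T = Σnᵢ = 8.32 − 4.06X.
With p_i = (n_i/n_T)P, Kp = p_B1^2 / (p_A2 p_B2^3).
Setting this equal to 0.0193 bar^-2 and taking the physical root (0 < X < 1) gives X = 0.189.
Then n_A2 = 1.65, n_T = 7.55, so y_A2 = 0.218.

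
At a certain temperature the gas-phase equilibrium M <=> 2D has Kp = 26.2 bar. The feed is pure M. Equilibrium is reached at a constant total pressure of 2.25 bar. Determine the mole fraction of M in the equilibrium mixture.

Basis: 1 mol M initially; let X = conversion of M. Extent ξ = X.
Moles: n_M = 1 − X; n_D = 2X.
Total moles n_T = 1 + X.
With p_i = (n_i/n_T)P, Kp = p_D^2 / (p_M).
Equating to 26.2 bar and solving on 0 < X < 1: X = 0.863.
Then n_M = 0.137, n_T = 1.86, so y_M = 0.074.

y_M = 0.074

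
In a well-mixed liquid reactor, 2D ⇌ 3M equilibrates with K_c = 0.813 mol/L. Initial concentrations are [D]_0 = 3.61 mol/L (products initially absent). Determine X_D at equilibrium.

X = 0.315

Let X = conversion of D; extent ξ = 3.61X/2 mol/L.
Concentrations: [D] = 3.61 − 3.61X; [M] = 5.42X.
K_c = [M]^3 / ([D]^2).
Equating to 0.813 mol/L: the physical root is X = 0.315.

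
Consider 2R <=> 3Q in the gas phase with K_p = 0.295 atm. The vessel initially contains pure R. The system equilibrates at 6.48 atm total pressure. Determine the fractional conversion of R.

Take 1 mol R as basis and let X be its fractional conversion, so ξ = 0.5X.
Species balance: n_R = 1 − X; n_Q = 1.5X.
Summing: n_T = 1 + 0.5X.
Mole fractions y_i = n_i/n_T; K_p = p_Q^3 / (p_R^2) with p_i = y_i·P.
This yields a degree-3 equation in X; solving on (0,1), X = 0.210.

X = 0.210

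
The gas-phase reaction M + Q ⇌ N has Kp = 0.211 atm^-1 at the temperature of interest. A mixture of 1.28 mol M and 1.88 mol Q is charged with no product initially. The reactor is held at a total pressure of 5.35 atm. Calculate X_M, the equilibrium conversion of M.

X = 0.371

Basis: 1.28 mol M initially; let X = conversion of M. Extent ξ = 1.28X.
At extent ξ: n_M = 1.28 − 1.28X; n_Q = 1.88 − 1.28X; n_N = 1.28X.
n_T = Σnᵢ = 3.16 − 1.28X.
y_i = n_i/n_T, p_i = y_i·P. Kp = p_N / (p_M p_Q).
Setting this equal to 0.211 atm^-1 and taking the physical root (0 < X < 1) gives X = 0.371.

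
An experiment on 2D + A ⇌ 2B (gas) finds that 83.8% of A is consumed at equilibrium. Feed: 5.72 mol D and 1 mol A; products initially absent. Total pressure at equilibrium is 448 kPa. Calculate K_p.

K_p = 0.0139 kPa^-1

Basis: 1 mol A initially; let X = conversion of A. Extent ξ = X.
At extent ξ: n_D = 5.72 − 2X; n_A = 1 − X; n_B = 2X.
n_T = Σnᵢ = 6.72 − X.
At X = 0.838: n_D = 4.04, n_A = 0.162, n_B = 1.68, n_T = 5.88.
p_i = (n_i/n_T)·P. K_p = p_B^2 / (p_D^2 p_A) = 0.0139 kPa^-1.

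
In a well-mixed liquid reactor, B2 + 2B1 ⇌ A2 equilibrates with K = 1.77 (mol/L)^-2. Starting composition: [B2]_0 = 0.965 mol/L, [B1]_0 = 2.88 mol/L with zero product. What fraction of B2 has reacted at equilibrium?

X = 0.773

Let X = conversion of B2; extent ξ = 0.965·X mol/L.
Concentrations: [B2] = 0.965 − 0.965X; [B1] = 2.88 − 1.93X; [A2] = 0.965X.
K = [A2] / ([B2] [B1]^2).
This equals 1.77 at X = 0.773 (the root in 0 < X < 1).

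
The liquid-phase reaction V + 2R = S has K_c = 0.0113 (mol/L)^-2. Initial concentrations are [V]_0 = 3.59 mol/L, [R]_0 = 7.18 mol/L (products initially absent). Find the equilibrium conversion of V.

Let X = conversion of V; extent ξ = 3.59·X mol/L.
Concentrations: [V] = 3.59 − 3.59X; [R] = 7.18 − 7.18X; [S] = 3.59X.
K_c = [S] / ([V] [R]^2).
Equating to 0.0113 (mol/L)^-2: the physical root is X = 0.248.

X = 0.248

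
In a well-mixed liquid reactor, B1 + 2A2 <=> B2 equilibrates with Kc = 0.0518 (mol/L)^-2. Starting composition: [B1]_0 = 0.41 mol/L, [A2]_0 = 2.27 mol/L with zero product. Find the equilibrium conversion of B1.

Let X = conversion of B1; extent ξ = 0.41·X mol/L.
Concentrations: [B1] = 0.41 − 0.41X; [A2] = 2.27 − 0.82X; [B2] = 0.41X.
Kc = [B2] / ([B1] [A2]^2).
Equating to 0.0518 (mol/L)^-2: the physical root is X = 0.188.

X = 0.188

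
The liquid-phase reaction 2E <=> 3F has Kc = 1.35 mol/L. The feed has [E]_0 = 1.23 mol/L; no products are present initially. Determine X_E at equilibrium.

Let X = conversion of E; extent ξ = 1.23X/2 mol/L.
Concentrations: [E] = 1.23 − 1.23X; [F] = 1.84X.
Kc = [F]^3 / ([E]^2).
This equals 1.35 at X = 0.457 (the root in 0 < X < 1).

X = 0.457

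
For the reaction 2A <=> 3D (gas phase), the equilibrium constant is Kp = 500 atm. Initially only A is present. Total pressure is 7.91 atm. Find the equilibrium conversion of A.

X = 0.849

Take 1 mol A as basis and let X be its fractional conversion, so ξ = 0.5X.
Mole table: n_A = 1 − X; n_D = 1.5X.
Summing: n_T = 1 + 0.5X.
y_i = n_i/n_T, p_i = y_i·P. Kp = p_D^3 / (p_A^2).
Setting this equal to 500 atm and taking the physical root (0 < X < 1) gives X = 0.849.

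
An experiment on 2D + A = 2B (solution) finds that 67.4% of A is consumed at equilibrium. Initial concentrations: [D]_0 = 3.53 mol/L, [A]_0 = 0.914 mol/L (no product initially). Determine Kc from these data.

Let X = conversion of A.
Concentrations: [D] = 3.53 − 1.83X; [A] = 0.914 − 0.914X; [B] = 1.83X.
At X = 0.674: [D] = 2.3, [A] = 0.298, [B] = 1.23.
Kc = [B]^2 / ([D]^2 [A]) = 0.965 L/mol.

Kc = 0.965 L/mol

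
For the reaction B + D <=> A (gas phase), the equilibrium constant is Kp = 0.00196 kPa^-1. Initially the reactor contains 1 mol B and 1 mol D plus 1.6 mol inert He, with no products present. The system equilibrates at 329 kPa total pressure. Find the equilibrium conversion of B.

Let X = conversion of B (basis 1 mol B); extent of reaction ξ = X.
Moles: n_B = 1 − X; n_D = 1 − X; n_A = X; n_I = 1.6 (inert).
Total moles n_T = 3.6 − X.
With p_i = (n_i/n_T)P, Kp = p_A / (p_B p_D).
Setting this equal to 0.00196 kPa^-1 and taking the physical root (0 < X < 1) gives X = 0.138.

X = 0.138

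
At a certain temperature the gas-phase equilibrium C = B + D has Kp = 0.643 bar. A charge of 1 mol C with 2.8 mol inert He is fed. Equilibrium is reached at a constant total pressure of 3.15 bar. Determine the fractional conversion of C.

Let X = conversion of C (basis 1 mol C); extent of reaction ξ = X.
Mole table: n_C = 1 − X; n_B = X; n_D = X; n_I = 2.8 (inert).
Summing: n_T = 3.8 + X.
Mole fractions y_i = n_i/n_T; Kp = p_B p_D / (p_C) with p_i = y_i·P.
This yields a degree-2 equation in X; solving on (0,1), X = 0.600.

X = 0.600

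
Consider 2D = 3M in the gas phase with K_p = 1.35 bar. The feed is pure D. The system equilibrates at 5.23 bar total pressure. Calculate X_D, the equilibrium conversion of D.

Let X = conversion of D (basis 1 mol D); extent of reaction ξ = 0.5X.
Moles: n_D = 1 − X; n_M = 1.5X.
n_T = Σnᵢ = 1 + 0.5X.
Mole fractions y_i = n_i/n_T; K_p = p_M^3 / (p_D^2) with p_i = y_i·P.
Setting this equal to 1.35 bar and taking the physical root (0 < X < 1) gives X = 0.339.

X = 0.339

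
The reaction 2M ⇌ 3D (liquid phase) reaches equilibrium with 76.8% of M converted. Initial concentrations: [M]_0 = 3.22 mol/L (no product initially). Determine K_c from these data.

Let X = conversion of M.
Concentrations: [M] = 3.22 − 3.22X; [D] = 4.83X.
At X = 0.768: [M] = 0.747, [D] = 3.71.
K_c = [D]^3 / ([M]^2) = 91.5 mol/L.

K_c = 91.5 mol/L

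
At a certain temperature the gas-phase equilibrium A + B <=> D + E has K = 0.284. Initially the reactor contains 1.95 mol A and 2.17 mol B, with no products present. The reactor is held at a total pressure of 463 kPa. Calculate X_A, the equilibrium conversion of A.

Basis: 1.95 mol A initially; let X = conversion of A. Extent ξ = 1.95X.
At extent ξ: n_A = 1.95 − 1.95X; n_B = 2.17 − 1.95X; n_D = 1.95X; n_E = 1.95X.
Total moles n_T = 4.12 (Δν = 0, constant).
Mole fractions y_i = n_i/n_T; K = p_D p_E / (p_A p_B) with p_i = y_i·P.
Substituting and setting equal to 0.284 gives a polynomial in X; the root in (0,1) is X = 0.366.

X = 0.366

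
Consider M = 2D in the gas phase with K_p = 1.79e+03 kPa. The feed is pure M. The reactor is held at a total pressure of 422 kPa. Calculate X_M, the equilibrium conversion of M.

X = 0.717

Take 1 mol M as basis and let X be its fractional conversion, so ξ = X.
At extent ξ: n_M = 1 − X; n_D = 2X.
Total moles n_T = 1 + X.
Mole fractions y_i = n_i/n_T; K_p = p_D^2 / (p_M) with p_i = y_i·P.
Equating to 1.79e+03 kPa and solving on 0 < X < 1: X = 0.717.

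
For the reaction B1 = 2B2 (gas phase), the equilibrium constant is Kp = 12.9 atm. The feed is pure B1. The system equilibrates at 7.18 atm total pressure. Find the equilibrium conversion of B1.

Take 1 mol B1 as basis and let X be its fractional conversion, so ξ = X.
At extent ξ: n_B1 = 1 − X; n_B2 = 2X.
Total moles n_T = 1 + X.
With p_i = (n_i/n_T)P, Kp = p_B2^2 / (p_B1).
Setting this equal to 12.9 atm and taking the physical root (0 < X < 1) gives X = 0.557.

X = 0.557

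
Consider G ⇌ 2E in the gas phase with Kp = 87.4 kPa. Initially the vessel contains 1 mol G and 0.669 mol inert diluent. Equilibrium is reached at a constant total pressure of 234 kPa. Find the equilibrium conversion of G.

X = 0.350

Let X = conversion of G (basis 1 mol G); extent of reaction ξ = X.
Moles: n_G = 1 − X; n_E = 2X; n_I = 0.669 (inert).
Total moles n_T = 1.67 + X.
y_i = n_i/n_T, p_i = y_i·P. Kp = p_E^2 / (p_G).
This yields a degree-2 equation in X; solving on (0,1), X = 0.350.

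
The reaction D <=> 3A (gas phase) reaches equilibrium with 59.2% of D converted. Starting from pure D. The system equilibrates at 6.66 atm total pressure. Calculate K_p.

K_p = 128 atm^2

Take 1 mol D as basis and let X be its fractional conversion, so ξ = X.
At extent ξ: n_D = 1 − X; n_A = 3X.
Total moles n_T = 1 + 2X.
At X = 0.592: n_D = 0.408, n_A = 1.78, n_T = 2.18.
p_i = (n_i/n_T)·P. K_p = p_A^3 / (p_D) = 128 atm^2.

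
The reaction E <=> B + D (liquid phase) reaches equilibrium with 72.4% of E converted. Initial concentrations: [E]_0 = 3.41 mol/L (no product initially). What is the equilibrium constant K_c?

K_c = 6.48 mol/L

Let X = conversion of E.
Concentrations: [E] = 3.41 − 3.41X; [B] = 3.41X; [D] = 3.41X.
At X = 0.724: [E] = 0.941, [B] = 2.47, [D] = 2.47.
K_c = [B] [D] / ([E]) = 6.48 mol/L.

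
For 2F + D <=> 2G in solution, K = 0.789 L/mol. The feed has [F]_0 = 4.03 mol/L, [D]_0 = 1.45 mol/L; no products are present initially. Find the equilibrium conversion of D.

Let X = conversion of D; extent ξ = 1.45·X mol/L.
Concentrations: [F] = 4.03 − 2.9X; [D] = 1.45 − 1.45X; [G] = 2.9X.
K = [G]^2 / ([F]^2 [D]).
Setting equal to 0.789 and solving for X on (0,1) gives X = 0.572.

X = 0.572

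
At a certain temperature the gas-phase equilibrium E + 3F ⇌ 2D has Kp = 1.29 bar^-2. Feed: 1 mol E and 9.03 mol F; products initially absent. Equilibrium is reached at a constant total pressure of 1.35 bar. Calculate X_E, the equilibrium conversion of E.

X = 0.765

Take 1 mol E as basis and let X be its fractional conversion, so ξ = X.
Mole table: n_E = 1 − X; n_F = 9.03 − 3X; n_D = 2X.
Summing: n_T = 10 − 2X.
With p_i = (n_i/n_T)P, Kp = p_D^2 / (p_E p_F^3).
This yields a degree-4 equation in X; solving on (0,1), X = 0.765.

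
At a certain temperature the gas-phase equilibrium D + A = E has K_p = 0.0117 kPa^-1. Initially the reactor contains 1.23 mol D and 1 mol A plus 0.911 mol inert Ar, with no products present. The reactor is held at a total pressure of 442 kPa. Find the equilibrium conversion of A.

X = 0.570

Let X = conversion of A (basis 1 mol A); extent of reaction ξ = X.
Moles: n_D = 1.23 − X; n_A = 1 − X; n_E = X; n_I = 0.911 (inert).
n_T = Σnᵢ = 3.14 − X.
With p_i = (n_i/n_T)P, K_p = p_E / (p_D p_A).
This yields a degree-2 equation in X; solving on (0,1), X = 0.570.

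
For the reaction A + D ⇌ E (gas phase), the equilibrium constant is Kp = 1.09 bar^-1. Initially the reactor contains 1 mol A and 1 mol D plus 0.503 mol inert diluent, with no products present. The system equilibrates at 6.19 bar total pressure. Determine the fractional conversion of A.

X = 0.591

Let X = conversion of A (basis 1 mol A); extent of reaction ξ = X.
Mole table: n_A = 1 − X; n_D = 1 − X; n_E = X; n_I = 0.503 (inert).
Summing: n_T = 2.5 − X.
Mole fractions y_i = n_i/n_T; Kp = p_E / (p_A p_D) with p_i = y_i·P.
Substituting and setting equal to 1.09 bar^-1 gives a polynomial in X; the root in (0,1) is X = 0.591.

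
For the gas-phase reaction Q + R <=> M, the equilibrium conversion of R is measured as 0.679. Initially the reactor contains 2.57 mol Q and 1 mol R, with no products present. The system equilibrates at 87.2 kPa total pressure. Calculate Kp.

Basis: 1 mol R initially; let X = conversion of R. Extent ξ = X.
Mole table: n_Q = 2.57 − X; n_R = 1 − X; n_M = X.
Summing: n_T = 3.57 − X.
At X = 0.679: n_Q = 1.89, n_R = 0.321, n_M = 0.679, n_T = 2.89.
p_i = (n_i/n_T)·P. Kp = p_M / (p_Q p_R) = 0.0371 kPa^-1.

Kp = 0.0371 kPa^-1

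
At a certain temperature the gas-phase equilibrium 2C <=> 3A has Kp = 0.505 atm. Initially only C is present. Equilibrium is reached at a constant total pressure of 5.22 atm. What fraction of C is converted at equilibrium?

X = 0.261

Take 1 mol C as basis and let X be its fractional conversion, so ξ = 0.5X.
Species balance: n_C = 1 − X; n_A = 1.5X.
Summing: n_T = 1 + 0.5X.
y_i = n_i/n_T, p_i = y_i·P. Kp = p_A^3 / (p_C^2).
This yields a degree-3 equation in X; solving on (0,1), X = 0.261.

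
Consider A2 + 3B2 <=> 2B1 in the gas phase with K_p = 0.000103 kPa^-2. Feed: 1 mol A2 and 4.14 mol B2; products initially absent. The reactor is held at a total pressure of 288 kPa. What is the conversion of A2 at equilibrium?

X = 0.675

Take 1 mol A2 as basis and let X be its fractional conversion, so ξ = X.
Species balance: n_A2 = 1 − X; n_B2 = 4.14 − 3X; n_B1 = 2X.
n_T = Σnᵢ = 5.14 − 2X.
y_i = n_i/n_T, p_i = y_i·P. K_p = p_B1^2 / (p_A2 p_B2^3).
Substituting and setting equal to 0.000103 kPa^-2 gives a polynomial in X; the root in (0,1) is X = 0.675.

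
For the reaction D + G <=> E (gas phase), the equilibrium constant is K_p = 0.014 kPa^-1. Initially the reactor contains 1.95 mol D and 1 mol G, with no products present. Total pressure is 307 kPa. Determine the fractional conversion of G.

X = 0.704

Let X = conversion of G (basis 1 mol G); extent of reaction ξ = X.
Moles: n_D = 1.95 − X; n_G = 1 − X; n_E = X.
Summing: n_T = 2.95 − X.
With p_i = (n_i/n_T)P, K_p = p_E / (p_D p_G).
This yields a degree-2 equation in X; solving on (0,1), X = 0.704.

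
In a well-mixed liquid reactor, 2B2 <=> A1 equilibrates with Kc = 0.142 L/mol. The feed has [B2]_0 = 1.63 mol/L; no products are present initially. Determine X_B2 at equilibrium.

Let X = conversion of B2; extent ξ = 1.63X/2 mol/L.
Concentrations: [B2] = 1.63 − 1.63X; [A1] = 0.815X.
Kc = [A1] / ([B2]^2).
Solving Kc = 0.142 for X ∈ (0,1): X = 0.256.

X = 0.256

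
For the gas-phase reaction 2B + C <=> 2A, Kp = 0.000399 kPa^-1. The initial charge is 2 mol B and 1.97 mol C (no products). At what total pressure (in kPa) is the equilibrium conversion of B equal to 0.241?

P = 545 kPa

Take 2 mol B as basis and let X be its fractional conversion, so ξ = X.
Moles: n_B = 2 − 2X; n_C = 1.97 − X; n_A = 2X.
Total moles n_T = 3.97 − X.
Kp = p_A^2 / (p_B^2 p_C) with p_i = (n_i/n_T)·P.
At X = 0.241: the mole-fraction product g(X) = Π y_i^ν_i = 0.2174. Since Kp = g(X)·P^{-1}, P = (g/Kp)^(1/1) = (0.2174/0.000399)^(1/1) = 545 kPa.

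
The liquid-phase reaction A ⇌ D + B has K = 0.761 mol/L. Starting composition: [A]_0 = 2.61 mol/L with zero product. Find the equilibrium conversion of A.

Let X = conversion of A; extent ξ = 2.61·X mol/L.
Concentrations: [A] = 2.61 − 2.61X; [D] = 2.61X; [B] = 2.61X.
K = [D] [B] / ([A]).
Solving K = 0.761 for X ∈ (0,1): X = 0.414.

X = 0.414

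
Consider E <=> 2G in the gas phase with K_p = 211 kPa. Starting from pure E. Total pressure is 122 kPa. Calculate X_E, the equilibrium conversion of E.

X = 0.549

Basis: 1 mol E initially; let X = conversion of E. Extent ξ = X.
Species balance: n_E = 1 − X; n_G = 2X.
n_T = Σnᵢ = 1 + X.
With p_i = (n_i/n_T)P, K_p = p_G^2 / (p_E).
Setting this equal to 211 kPa and taking the physical root (0 < X < 1) gives X = 0.549.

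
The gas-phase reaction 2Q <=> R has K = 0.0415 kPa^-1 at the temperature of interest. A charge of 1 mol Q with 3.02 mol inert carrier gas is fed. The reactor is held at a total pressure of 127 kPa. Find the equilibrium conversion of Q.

X = 0.556

Let X = conversion of Q (basis 1 mol Q); extent of reaction ξ = 0.5X.
Moles: n_Q = 1 − X; n_R = 0.5X; n_I = 3.02 (inert).
n_T = Σnᵢ = 4.02 − 0.5X.
With p_i = (n_i/n_T)P, K = p_R / (p_Q^2).
Substituting and setting equal to 0.0415 kPa^-1 gives a polynomial in X; the root in (0,1) is X = 0.556.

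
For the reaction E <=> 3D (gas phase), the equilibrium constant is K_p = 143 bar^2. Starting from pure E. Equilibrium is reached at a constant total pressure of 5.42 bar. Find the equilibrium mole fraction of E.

Basis: 1 mol E initially; let X = conversion of E. Extent ξ = X.
Species balance: n_E = 1 − X; n_D = 3X.
Total moles n_T = 1 + 2X.
y_i = n_i/n_T, p_i = y_i·P. K_p = p_D^3 / (p_E).
Setting this equal to 143 bar^2 and taking the physical root (0 < X < 1) gives X = 0.684.
Then n_E = 0.316, n_T = 2.37, so y_E = 0.134.

y_E = 0.134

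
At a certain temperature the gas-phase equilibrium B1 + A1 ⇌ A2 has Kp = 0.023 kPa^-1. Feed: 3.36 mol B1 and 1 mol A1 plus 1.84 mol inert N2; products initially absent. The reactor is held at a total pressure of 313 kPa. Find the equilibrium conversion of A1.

Take 1 mol A1 as basis and let X be its fractional conversion, so ξ = X.
Mole table: n_B1 = 3.36 − X; n_A1 = 1 − X; n_A2 = X; n_I = 1.84 (inert).
n_T = Σnᵢ = 6.2 − X.
y_i = n_i/n_T, p_i = y_i·P. Kp = p_A2 / (p_B1 p_A1).
Setting this equal to 0.023 kPa^-1 and taking the physical root (0 < X < 1) gives X = 0.774.

X = 0.774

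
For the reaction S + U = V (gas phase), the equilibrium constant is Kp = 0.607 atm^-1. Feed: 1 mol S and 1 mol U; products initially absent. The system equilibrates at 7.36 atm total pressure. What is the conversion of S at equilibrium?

X = 0.572

Basis: 1 mol S initially; let X = conversion of S. Extent ξ = X.
Mole table: n_S = 1 − X; n_U = 1 − X; n_V = X.
Summing: n_T = 2 − X.
With p_i = (n_i/n_T)P, Kp = p_V / (p_S p_U).
Equating to 0.607 atm^-1 and solving on 0 < X < 1: X = 0.572.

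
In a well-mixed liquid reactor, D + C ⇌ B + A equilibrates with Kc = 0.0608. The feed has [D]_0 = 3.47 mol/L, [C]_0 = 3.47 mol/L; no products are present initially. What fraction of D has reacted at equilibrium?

X = 0.198

Let X = conversion of D; extent ξ = 3.47·X mol/L.
Concentrations: [D] = 3.47 − 3.47X; [C] = 3.47 − 3.47X; [B] = 3.47X; [A] = 3.47X.
Kc = [B] [A] / ([D] [C]).
Equating to 0.0608: the physical root is X = 0.198.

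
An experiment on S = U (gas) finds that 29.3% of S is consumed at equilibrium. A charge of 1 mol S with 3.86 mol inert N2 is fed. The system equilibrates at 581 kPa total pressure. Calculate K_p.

K_p = 0.414

Basis: 1 mol S initially; let X = conversion of S. Extent ξ = X.
Moles: n_S = 1 − X; n_U = X; n_I = 3.86 (inert).
Total moles n_T = 4.86 (Δν = 0, constant).
At X = 0.293: n_S = 0.707, n_U = 0.293, n_T = 4.86.
p_i = (n_i/n_T)·P. K_p = p_U / (p_S) = 0.414.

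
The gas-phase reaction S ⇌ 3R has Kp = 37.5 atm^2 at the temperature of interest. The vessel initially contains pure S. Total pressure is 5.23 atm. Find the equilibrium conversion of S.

Basis: 1 mol S initially; let X = conversion of S. Extent ξ = X.
Moles: n_S = 1 − X; n_R = 3X.
Summing: n_T = 1 + 2X.
y_i = n_i/n_T, p_i = y_i·P. Kp = p_R^3 / (p_S).
This yields a degree-3 equation in X; solving on (0,1), X = 0.466.

X = 0.466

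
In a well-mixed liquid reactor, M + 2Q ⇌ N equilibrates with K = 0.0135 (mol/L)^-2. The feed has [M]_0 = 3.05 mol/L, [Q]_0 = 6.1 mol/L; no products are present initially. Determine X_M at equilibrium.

Let X = conversion of M; extent ξ = 3.05·X mol/L.
Concentrations: [M] = 3.05 − 3.05X; [Q] = 6.1 − 6.1X; [N] = 3.05X.
K = [N] / ([M] [Q]^2).
This equals 0.0135 at X = 0.230 (the root in 0 < X < 1).

X = 0.230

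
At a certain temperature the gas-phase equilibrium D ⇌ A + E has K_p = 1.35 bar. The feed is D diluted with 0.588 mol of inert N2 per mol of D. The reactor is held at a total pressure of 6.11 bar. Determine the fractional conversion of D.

X = 0.486

Basis: 1 mol D initially; let X = conversion of D. Extent ξ = X.
Mole table: n_D = 1 − X; n_A = X; n_E = X; n_I = 0.588 (inert).
Total moles n_T = 1.59 + X.
Mole fractions y_i = n_i/n_T; K_p = p_A p_E / (p_D) with p_i = y_i·P.
Equating to 1.35 bar and solving on 0 < X < 1: X = 0.486.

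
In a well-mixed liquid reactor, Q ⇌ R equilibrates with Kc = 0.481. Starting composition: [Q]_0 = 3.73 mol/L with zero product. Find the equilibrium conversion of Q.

X = 0.325

Let X = conversion of Q; extent ξ = 3.73·X mol/L.
Concentrations: [Q] = 3.73 − 3.73X; [R] = 3.73X.
Kc = [R] / ([Q]).
Equating to 0.481: the physical root is X = 0.325.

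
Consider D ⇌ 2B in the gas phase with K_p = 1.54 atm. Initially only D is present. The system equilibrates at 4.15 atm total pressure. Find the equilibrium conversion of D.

X = 0.291

Let X = conversion of D (basis 1 mol D); extent of reaction ξ = X.
At extent ξ: n_D = 1 − X; n_B = 2X.
n_T = Σnᵢ = 1 + X.
With p_i = (n_i/n_T)P, K_p = p_B^2 / (p_D).
Setting this equal to 1.54 atm and taking the physical root (0 < X < 1) gives X = 0.291.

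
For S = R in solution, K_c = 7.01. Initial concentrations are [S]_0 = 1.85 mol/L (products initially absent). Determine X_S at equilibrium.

Let X = conversion of S; extent ξ = 1.85·X mol/L.
Concentrations: [S] = 1.85 − 1.85X; [R] = 1.85X.
K_c = [R] / ([S]).
Equating to 7.01: the physical root is X = 0.875.

X = 0.875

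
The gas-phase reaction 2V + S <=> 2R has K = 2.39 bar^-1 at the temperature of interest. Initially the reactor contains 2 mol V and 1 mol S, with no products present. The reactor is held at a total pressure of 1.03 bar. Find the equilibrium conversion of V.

X = 0.426

Take 2 mol V as basis and let X be its fractional conversion, so ξ = X.
At extent ξ: n_V = 2 − 2X; n_S = 1 − X; n_R = 2X.
Summing: n_T = 3 − X.
y_i = n_i/n_T, p_i = y_i·P. K = p_R^2 / (p_V^2 p_S).
Substituting and setting equal to 2.39 bar^-1 gives a polynomial in X; the root in (0,1) is X = 0.426.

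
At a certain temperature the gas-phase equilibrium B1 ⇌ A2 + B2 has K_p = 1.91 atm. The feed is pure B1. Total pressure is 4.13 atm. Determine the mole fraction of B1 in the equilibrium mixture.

y_B1 = 0.280

Take 1 mol B1 as basis and let X be its fractional conversion, so ξ = X.
Moles: n_B1 = 1 − X; n_A2 = X; n_B2 = X.
Total moles n_T = 1 + X.
y_i = n_i/n_T, p_i = y_i·P. K_p = p_A2 p_B2 / (p_B1).
Setting this equal to 1.91 atm and taking the physical root (0 < X < 1) gives X = 0.562.
Then n_B1 = 0.438, n_T = 1.56, so y_B1 = 0.280.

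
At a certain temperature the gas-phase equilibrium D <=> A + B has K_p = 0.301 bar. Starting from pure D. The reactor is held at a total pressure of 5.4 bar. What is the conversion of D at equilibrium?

Let X = conversion of D (basis 1 mol D); extent of reaction ξ = X.
Moles: n_D = 1 − X; n_A = X; n_B = X.
Summing: n_T = 1 + X.
y_i = n_i/n_T, p_i = y_i·P. K_p = p_A p_B / (p_D).
Equating to 0.301 bar and solving on 0 < X < 1: X = 0.230.

X = 0.230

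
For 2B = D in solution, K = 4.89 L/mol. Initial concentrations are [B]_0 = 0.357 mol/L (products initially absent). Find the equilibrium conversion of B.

Let X = conversion of B; extent ξ = 0.357X/2 mol/L.
Concentrations: [B] = 0.357 − 0.357X; [D] = 0.178X.
K = [D] / ([B]^2).
Equating to 4.89 L/mol: the physical root is X = 0.589.

X = 0.589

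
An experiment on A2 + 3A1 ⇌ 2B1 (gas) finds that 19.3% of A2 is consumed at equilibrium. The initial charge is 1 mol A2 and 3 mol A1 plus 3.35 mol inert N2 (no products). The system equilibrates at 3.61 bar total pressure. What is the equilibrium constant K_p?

K_p = 0.0484 bar^-2

Take 1 mol A2 as basis and let X be its fractional conversion, so ξ = X.
Moles: n_A2 = 1 − X; n_A1 = 3 − 3X; n_B1 = 2X; n_I = 3.35 (inert).
Total moles n_T = 7.35 − 2X.
At X = 0.193: n_A2 = 0.807, n_A1 = 2.42, n_B1 = 0.386, n_T = 6.96.
p_i = (n_i/n_T)·P. K_p = p_B1^2 / (p_A2 p_A1^3) = 0.0484 bar^-2.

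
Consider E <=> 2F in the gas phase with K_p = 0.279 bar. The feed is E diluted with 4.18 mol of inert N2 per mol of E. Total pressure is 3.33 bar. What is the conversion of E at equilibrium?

X = 0.286

Basis: 1 mol E initially; let X = conversion of E. Extent ξ = X.
Moles: n_E = 1 − X; n_F = 2X; n_I = 4.18 (inert).
Summing: n_T = 5.18 + X.
With p_i = (n_i/n_T)P, K_p = p_F^2 / (p_E).
Equating to 0.279 bar and solving on 0 < X < 1: X = 0.286.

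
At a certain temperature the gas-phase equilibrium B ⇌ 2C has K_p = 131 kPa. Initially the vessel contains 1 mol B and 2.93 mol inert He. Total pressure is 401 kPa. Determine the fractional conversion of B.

Basis: 1 mol B initially; let X = conversion of B. Extent ξ = X.
Moles: n_B = 1 − X; n_C = 2X; n_I = 2.93 (inert).
n_T = Σnᵢ = 3.93 + X.
Mole fractions y_i = n_i/n_T; K_p = p_C^2 / (p_B) with p_i = y_i·P.
This yields a degree-2 equation in X; solving on (0,1), X = 0.445.

X = 0.445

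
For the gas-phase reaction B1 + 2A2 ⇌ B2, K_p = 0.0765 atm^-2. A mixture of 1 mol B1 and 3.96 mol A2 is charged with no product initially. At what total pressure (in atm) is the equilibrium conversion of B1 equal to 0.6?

P = 6.03 atm

Take 1 mol B1 as basis and let X be its fractional conversion, so ξ = X.
At extent ξ: n_B1 = 1 − X; n_A2 = 3.96 − 2X; n_B2 = X.
Summing: n_T = 4.96 − 2X.
K_p = p_B2 / (p_B1 p_A2^2) with p_i = (n_i/n_T)·P.
At X = 0.6: the mole-fraction product g(X) = Π y_i^ν_i = 2.784. Since K_p = g(X)·P^{-2}, P = (g/K_p)^(1/2) = (2.784/0.0765)^(1/2) = 6.03 atm.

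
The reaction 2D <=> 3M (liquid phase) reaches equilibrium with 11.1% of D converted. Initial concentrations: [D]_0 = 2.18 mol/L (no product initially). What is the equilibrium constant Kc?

Let X = conversion of D.
Concentrations: [D] = 2.18 − 2.18X; [M] = 3.27X.
At X = 0.111: [D] = 1.94, [M] = 0.363.
Kc = [M]^3 / ([D]^2) = 0.0127 mol/L.

Kc = 0.0127 mol/L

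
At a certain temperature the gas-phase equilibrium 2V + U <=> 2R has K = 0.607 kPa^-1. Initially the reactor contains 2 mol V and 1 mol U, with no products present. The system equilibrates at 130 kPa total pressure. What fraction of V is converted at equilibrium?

Let X = conversion of V (basis 2 mol V); extent of reaction ξ = X.
Moles: n_V = 2 − 2X; n_U = 1 − X; n_R = 2X.
n_T = Σnᵢ = 3 − X.
Mole fractions y_i = n_i/n_T; K = p_R^2 / (p_V^2 p_U) with p_i = y_i·P.
This yields a degree-3 equation in X; solving on (0,1), X = 0.748.

X = 0.748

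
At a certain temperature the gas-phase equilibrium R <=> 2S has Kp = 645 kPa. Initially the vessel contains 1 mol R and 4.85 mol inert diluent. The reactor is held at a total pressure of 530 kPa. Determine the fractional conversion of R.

Let X = conversion of R (basis 1 mol R); extent of reaction ξ = X.
Species balance: n_R = 1 − X; n_S = 2X; n_I = 4.85 (inert).
Summing: n_T = 5.85 + X.
y_i = n_i/n_T, p_i = y_i·P. Kp = p_S^2 / (p_R).
Substituting and setting equal to 645 kPa gives a polynomial in X; the root in (0,1) is X = 0.732.

X = 0.732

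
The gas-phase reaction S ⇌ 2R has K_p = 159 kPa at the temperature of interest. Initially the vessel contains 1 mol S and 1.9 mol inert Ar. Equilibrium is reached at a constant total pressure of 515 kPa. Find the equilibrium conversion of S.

X = 0.393

Take 1 mol S as basis and let X be its fractional conversion, so ξ = X.
Species balance: n_S = 1 − X; n_R = 2X; n_I = 1.9 (inert).
Total moles n_T = 2.9 + X.
Mole fractions y_i = n_i/n_T; K_p = p_R^2 / (p_S) with p_i = y_i·P.
This yields a degree-2 equation in X; solving on (0,1), X = 0.393.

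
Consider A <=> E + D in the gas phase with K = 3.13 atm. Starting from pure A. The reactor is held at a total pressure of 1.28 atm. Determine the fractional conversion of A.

Take 1 mol A as basis and let X be its fractional conversion, so ξ = X.
Moles: n_A = 1 − X; n_E = X; n_D = X.
Summing: n_T = 1 + X.
y_i = n_i/n_T, p_i = y_i·P. K = p_E p_D / (p_A).
This yields a degree-2 equation in X; solving on (0,1), X = 0.842.

X = 0.842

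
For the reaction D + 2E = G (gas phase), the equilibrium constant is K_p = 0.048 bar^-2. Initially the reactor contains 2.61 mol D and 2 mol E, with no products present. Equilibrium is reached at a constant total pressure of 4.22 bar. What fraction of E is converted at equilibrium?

X = 0.262

Take 2 mol E as basis and let X be its fractional conversion, so ξ = X.
Moles: n_D = 2.61 − X; n_E = 2 − 2X; n_G = X.
Total moles n_T = 4.61 − 2X.
y_i = n_i/n_T, p_i = y_i·P. K_p = p_G / (p_D p_E^2).
Substituting and setting equal to 0.048 bar^-2 gives a polynomial in X; the root in (0,1) is X = 0.262.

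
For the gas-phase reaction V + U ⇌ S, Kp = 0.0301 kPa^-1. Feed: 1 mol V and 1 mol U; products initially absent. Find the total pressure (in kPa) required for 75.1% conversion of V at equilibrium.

Basis: 1 mol V initially; let X = conversion of V. Extent ξ = X.
Species balance: n_V = 1 − X; n_U = 1 − X; n_S = X.
Summing: n_T = 2 − X.
Kp = p_S / (p_V p_U) with p_i = (n_i/n_T)·P.
At X = 0.751: the mole-fraction product g(X) = Π y_i^ν_i = 15.13. Since Kp = g(X)·P^{-1}, P = (g/Kp)^(1/1) = (15.13/0.0301)^(1/1) = 503 kPa.

P = 503 kPa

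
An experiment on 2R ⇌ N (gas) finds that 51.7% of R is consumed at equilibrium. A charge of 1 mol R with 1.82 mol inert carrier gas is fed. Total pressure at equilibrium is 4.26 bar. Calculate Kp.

Kp = 0.666 bar^-1

Basis: 1 mol R initially; let X = conversion of R. Extent ξ = 0.5X.
Moles: n_R = 1 − X; n_N = 0.5X; n_I = 1.82 (inert).
Total moles n_T = 2.82 − 0.5X.
At X = 0.517: n_R = 0.483, n_N = 0.259, n_T = 2.56.
p_i = (n_i/n_T)·P. Kp = p_N / (p_R^2) = 0.666 bar^-1.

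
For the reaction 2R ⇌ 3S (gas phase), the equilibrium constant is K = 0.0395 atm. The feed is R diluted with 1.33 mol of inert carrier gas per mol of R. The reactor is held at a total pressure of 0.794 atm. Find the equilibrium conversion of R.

X = 0.269

Take 1 mol R as basis and let X be its fractional conversion, so ξ = 0.5X.
Species balance: n_R = 1 − X; n_S = 1.5X; n_I = 1.33 (inert).
n_T = Σnᵢ = 2.33 + 0.5X.
y_i = n_i/n_T, p_i = y_i·P. K = p_S^3 / (p_R^2).
Setting this equal to 0.0395 atm and taking the physical root (0 < X < 1) gives X = 0.269.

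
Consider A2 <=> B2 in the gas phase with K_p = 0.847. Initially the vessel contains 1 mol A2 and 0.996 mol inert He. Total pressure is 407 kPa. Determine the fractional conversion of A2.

X = 0.459

Take 1 mol A2 as basis and let X be its fractional conversion, so ξ = X.
Mole table: n_A2 = 1 − X; n_B2 = X; n_I = 0.996 (inert).
Since Δν = 0, n_T = 2 throughout.
With p_i = (n_i/n_T)P, K_p = p_B2 / (p_A2).
Equating to 0.847 and solving on 0 < X < 1: X = 0.459.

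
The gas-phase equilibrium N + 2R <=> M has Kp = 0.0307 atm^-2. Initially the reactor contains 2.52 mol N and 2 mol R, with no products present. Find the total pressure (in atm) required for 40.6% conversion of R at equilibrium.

P = 7.81 atm

Let X = conversion of R (basis 2 mol R); extent of reaction ξ = X.
At extent ξ: n_N = 2.52 − X; n_R = 2 − 2X; n_M = X.
Total moles n_T = 4.52 − 2X.
Kp = p_M / (p_N p_R^2) with p_i = (n_i/n_T)·P.
At X = 0.406: the mole-fraction product g(X) = Π y_i^ν_i = 1.871. Since Kp = g(X)·P^{-2}, P = (g/Kp)^(1/2) = (1.871/0.0307)^(1/2) = 7.81 atm.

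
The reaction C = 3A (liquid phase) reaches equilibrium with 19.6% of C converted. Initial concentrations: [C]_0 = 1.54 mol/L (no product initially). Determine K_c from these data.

K_c = 0.6 (mol/L)^2

Let X = conversion of C.
Concentrations: [C] = 1.54 − 1.54X; [A] = 4.62X.
At X = 0.196: [C] = 1.24, [A] = 0.906.
K_c = [A]^3 / ([C]) = 0.6 (mol/L)^2.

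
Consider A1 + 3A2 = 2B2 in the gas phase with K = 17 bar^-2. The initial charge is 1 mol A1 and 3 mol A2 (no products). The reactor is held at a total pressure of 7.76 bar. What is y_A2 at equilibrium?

y_A2 = 0.199

Take 1 mol A1 as basis and let X be its fractional conversion, so ξ = X.
Moles: n_A1 = 1 − X; n_A2 = 3 − 3X; n_B2 = 2X.
Summing: n_T = 4 − 2X.
y_i = n_i/n_T, p_i = y_i·P. K = p_B2^2 / (p_A1 p_A2^3).
Substituting and setting equal to 17 bar^-2 gives a polynomial in X; the root in (0,1) is X = 0.847.
Then n_A2 = 0.46, n_T = 2.31, so y_A2 = 0.199.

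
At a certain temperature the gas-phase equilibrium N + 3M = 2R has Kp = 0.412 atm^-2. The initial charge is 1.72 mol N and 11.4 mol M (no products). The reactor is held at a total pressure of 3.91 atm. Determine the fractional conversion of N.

Take 1.72 mol N as basis and let X be its fractional conversion, so ξ = 1.72X.
At extent ξ: n_N = 1.72 − 1.72X; n_M = 11.4 − 5.16X; n_R = 3.44X.
Summing: n_T = 13.1 − 3.44X.
With p_i = (n_i/n_T)P, Kp = p_R^2 / (p_N p_M^3).
Setting this equal to 0.412 atm^-2 and taking the physical root (0 < X < 1) gives X = 0.803.

X = 0.803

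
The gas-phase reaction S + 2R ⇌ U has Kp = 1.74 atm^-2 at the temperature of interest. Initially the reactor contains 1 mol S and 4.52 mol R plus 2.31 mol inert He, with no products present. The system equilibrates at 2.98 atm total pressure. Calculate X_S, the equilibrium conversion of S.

X = 0.776

Basis: 1 mol S initially; let X = conversion of S. Extent ξ = X.
Mole table: n_S = 1 − X; n_R = 4.52 − 2X; n_U = X; n_I = 2.31 (inert).
n_T = Σnᵢ = 7.83 − 2X.
With p_i = (n_i/n_T)P, Kp = p_U / (p_S p_R^2).
Equating to 1.74 atm^-2 and solving on 0 < X < 1: X = 0.776.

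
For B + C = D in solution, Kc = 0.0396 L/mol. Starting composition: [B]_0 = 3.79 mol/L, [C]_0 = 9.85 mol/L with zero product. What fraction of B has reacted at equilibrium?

Let X = conversion of B; extent ξ = 3.79·X mol/L.
Concentrations: [B] = 3.79 − 3.79X; [C] = 9.85 − 3.79X; [D] = 3.79X.
Kc = [D] / ([B] [C]).
Equating to 0.0396 L/mol: the physical root is X = 0.260.

X = 0.260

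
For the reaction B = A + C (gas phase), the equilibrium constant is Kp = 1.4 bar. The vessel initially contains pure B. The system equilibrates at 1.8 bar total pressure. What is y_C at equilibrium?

Basis: 1 mol B initially; let X = conversion of B. Extent ξ = X.
Species balance: n_B = 1 − X; n_A = X; n_C = X.
Total moles n_T = 1 + X.
Mole fractions y_i = n_i/n_T; Kp = p_A p_C / (p_B) with p_i = y_i·P.
Substituting and setting equal to 1.4 bar gives a polynomial in X; the root in (0,1) is X = 0.661.
Then n_C = 0.661, n_T = 1.66, so y_C = 0.398.

y_C = 0.398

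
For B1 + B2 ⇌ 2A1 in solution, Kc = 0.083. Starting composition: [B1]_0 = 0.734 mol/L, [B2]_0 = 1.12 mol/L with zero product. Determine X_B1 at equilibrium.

X = 0.155

Let X = conversion of B1; extent ξ = 0.734·X mol/L.
Concentrations: [B1] = 0.734 − 0.734X; [B2] = 1.12 − 0.734X; [A1] = 1.47X.
Kc = [A1]^2 / ([B1] [B2]).
Equating to 0.083: the physical root is X = 0.155.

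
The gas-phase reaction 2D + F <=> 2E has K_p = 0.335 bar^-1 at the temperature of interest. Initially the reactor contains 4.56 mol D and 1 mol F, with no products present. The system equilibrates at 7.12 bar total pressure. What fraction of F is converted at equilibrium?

X = 0.660

Basis: 1 mol F initially; let X = conversion of F. Extent ξ = X.
Mole table: n_D = 4.56 − 2X; n_F = 1 − X; n_E = 2X.
Total moles n_T = 5.56 − X.
With p_i = (n_i/n_T)P, K_p = p_E^2 / (p_D^2 p_F).
This yields a degree-3 equation in X; solving on (0,1), X = 0.660.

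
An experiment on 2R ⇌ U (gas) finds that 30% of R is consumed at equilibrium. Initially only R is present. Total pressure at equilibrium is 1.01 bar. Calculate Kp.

Kp = 0.258 bar^-1

Let X = conversion of R (basis 1 mol R); extent of reaction ξ = 0.5X.
Moles: n_R = 1 − X; n_U = 0.5X.
n_T = Σnᵢ = 1 − 0.5X.
At X = 0.3: n_R = 0.7, n_U = 0.15, n_T = 0.85.
p_i = (n_i/n_T)·P. Kp = p_U / (p_R^2) = 0.258 bar^-1.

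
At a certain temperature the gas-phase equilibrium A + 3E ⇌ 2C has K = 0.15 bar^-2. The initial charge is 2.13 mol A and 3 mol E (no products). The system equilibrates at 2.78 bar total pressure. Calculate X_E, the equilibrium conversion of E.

X = 0.397

Take 3 mol E as basis and let X be its fractional conversion, so ξ = X.
Species balance: n_A = 2.13 − X; n_E = 3 − 3X; n_C = 2X.
Total moles n_T = 5.13 − 2X.
y_i = n_i/n_T, p_i = y_i·P. K = p_C^2 / (p_A p_E^3).
Substituting and setting equal to 0.15 bar^-2 gives a polynomial in X; the root in (0,1) is X = 0.397.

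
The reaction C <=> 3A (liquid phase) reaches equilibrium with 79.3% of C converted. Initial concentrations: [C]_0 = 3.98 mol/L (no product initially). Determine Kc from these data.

Let X = conversion of C.
Concentrations: [C] = 3.98 − 3.98X; [A] = 11.9X.
At X = 0.793: [C] = 0.824, [A] = 9.47.
Kc = [A]^3 / ([C]) = 1.03e+03 (mol/L)^2.

Kc = 1.03e+03 (mol/L)^2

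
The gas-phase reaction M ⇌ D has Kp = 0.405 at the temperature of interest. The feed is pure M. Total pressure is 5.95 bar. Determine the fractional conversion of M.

Basis: 1 mol M initially; let X = conversion of M. Extent ξ = X.
At extent ξ: n_M = 1 − X; n_D = X.
n_T stays at 1 (no change in mole number).
Mole fractions y_i = n_i/n_T; Kp = p_D / (p_M) with p_i = y_i·P.
Setting this equal to 0.405 and taking the physical root (0 < X < 1) gives X = 0.288.

X = 0.288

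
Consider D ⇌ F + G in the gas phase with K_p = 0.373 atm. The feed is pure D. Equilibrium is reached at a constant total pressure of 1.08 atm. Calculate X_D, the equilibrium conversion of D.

X = 0.507

Basis: 1 mol D initially; let X = conversion of D. Extent ξ = X.
At extent ξ: n_D = 1 − X; n_F = X; n_G = X.
Summing: n_T = 1 + X.
y_i = n_i/n_T, p_i = y_i·P. K_p = p_F p_G / (p_D).
Setting this equal to 0.373 atm and taking the physical root (0 < X < 1) gives X = 0.507.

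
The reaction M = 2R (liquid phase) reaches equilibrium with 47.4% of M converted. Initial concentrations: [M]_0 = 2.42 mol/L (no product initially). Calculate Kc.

Kc = 4.13 mol/L

Let X = conversion of M.
Concentrations: [M] = 2.42 − 2.42X; [R] = 4.84X.
At X = 0.474: [M] = 1.27, [R] = 2.29.
Kc = [R]^2 / ([M]) = 4.13 mol/L.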